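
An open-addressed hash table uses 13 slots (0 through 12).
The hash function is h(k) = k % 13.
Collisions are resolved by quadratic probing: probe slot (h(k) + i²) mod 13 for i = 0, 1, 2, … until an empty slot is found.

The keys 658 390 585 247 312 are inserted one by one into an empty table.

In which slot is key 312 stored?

9

Insert 658: h=8, slot 8 empty => index 8.
Insert 390: h=0, slot 0 empty => index 0.
Insert 585: h=0, slot 0 occupied => index 1.
Insert 247: h=0, slots 0,1 occupied => index 4.
Insert 312: h=0, slots 0,1,4 occupied => index 9.
Table: [390, 585, ∅, ∅, 247, ∅, ∅, ∅, 658, 312, ∅, ∅, ∅]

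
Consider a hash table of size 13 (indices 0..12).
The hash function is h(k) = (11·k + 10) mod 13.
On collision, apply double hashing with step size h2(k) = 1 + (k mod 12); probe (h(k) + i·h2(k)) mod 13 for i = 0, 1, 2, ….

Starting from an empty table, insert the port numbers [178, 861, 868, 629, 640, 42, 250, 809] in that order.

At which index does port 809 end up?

10

178 hashes to 5; slot 5 is free => place at 5.
861 hashes to 4; slot 4 is free => place at 4.
868 hashes to 3; slot 3 is free => place at 3.
629 hashes to 0; slot 0 is free => place at 0.
640 hashes to 4, h2=5; 4 taken => place at 9.
42 hashes to 4, h2=7; 4 taken => place at 11.
250 hashes to 4, h2=11; 4 taken => place at 2.
809 hashes to 4, h2=6; 4 taken => place at 10.
Table: [629, ∅, 250, 868, 861, 178, ∅, ∅, ∅, 640, 809, 42, ∅]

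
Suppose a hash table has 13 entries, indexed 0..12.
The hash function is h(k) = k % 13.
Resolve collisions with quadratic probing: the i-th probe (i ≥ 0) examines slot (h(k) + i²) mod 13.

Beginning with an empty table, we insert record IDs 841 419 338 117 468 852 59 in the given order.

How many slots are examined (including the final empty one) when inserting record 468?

Insert 841: h=9, slot 9 empty -> index 9.
Insert 419: h=3, slot 3 empty -> index 3.
Insert 338: h=0, slot 0 empty -> index 0.
Insert 117: h=0, slot 0 occupied -> index 1.
Insert 468: h=0, slots 0,1 occupied -> index 4.
Insert 852: h=7, slot 7 empty -> index 7.
Insert 59: h=7, slot 7 occupied -> index 8.
Table: [338, 117, ∅, 419, 468, ∅, ∅, 852, 59, 841, ∅, ∅, ∅]

3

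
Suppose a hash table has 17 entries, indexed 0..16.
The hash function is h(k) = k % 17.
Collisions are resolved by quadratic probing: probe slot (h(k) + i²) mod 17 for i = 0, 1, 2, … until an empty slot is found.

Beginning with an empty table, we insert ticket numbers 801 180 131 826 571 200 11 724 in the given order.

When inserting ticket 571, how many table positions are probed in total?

3

801: h=2 -> slot 2
180: h=10 -> slot 10
131: h=12 -> slot 12
826: h=10, probe 10,11 -> slot 11
571: h=10, probe 10,11,14 -> slot 14
200: h=13 -> slot 13
11: h=11, probe 11,12,15 -> slot 15
724: h=10, probe 10,11,14,2,9 -> slot 9
Table: [∅, ∅, 801, ∅, ∅, ∅, ∅, ∅, ∅, 724, 180, 826, 131, 200, 571, 11, ∅]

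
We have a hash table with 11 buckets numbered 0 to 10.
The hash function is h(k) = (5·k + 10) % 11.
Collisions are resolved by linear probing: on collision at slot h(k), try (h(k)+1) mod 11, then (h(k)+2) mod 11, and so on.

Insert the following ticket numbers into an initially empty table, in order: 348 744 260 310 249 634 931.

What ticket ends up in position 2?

348 hashes to 1; slot 1 is free -> place at 1.
744 hashes to 1; 1 taken -> place at 2.
260 hashes to 1; 1,2 taken -> place at 3.
310 hashes to 9; slot 9 is free -> place at 9.
249 hashes to 1; 1,2,3 taken -> place at 4.
634 hashes to 1; 1,2,3,4 taken -> place at 5.
931 hashes to 1; 1,2,3,4,5 taken -> place at 6.
Table: [., 348, 744, 260, 249, 634, 931, ., ., 310, .]

744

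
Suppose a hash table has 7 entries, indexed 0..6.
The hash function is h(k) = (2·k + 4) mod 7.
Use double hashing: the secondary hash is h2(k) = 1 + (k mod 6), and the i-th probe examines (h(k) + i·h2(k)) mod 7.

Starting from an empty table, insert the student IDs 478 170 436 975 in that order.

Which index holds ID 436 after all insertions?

6

Insert 478: h=1, slot 1 empty => index 1.
Insert 170: h=1, h2=3, slot 1 occupied => index 4.
Insert 436: h=1, h2=5, slot 1 occupied => index 6.
Insert 975: h=1, h2=4, slot 1 occupied => index 5.
Table: [—, 478, —, —, 170, 975, 436]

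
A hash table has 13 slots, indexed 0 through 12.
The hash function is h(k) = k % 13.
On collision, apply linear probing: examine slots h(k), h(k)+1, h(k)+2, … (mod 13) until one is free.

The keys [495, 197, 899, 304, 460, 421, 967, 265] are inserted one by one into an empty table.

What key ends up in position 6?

495 hashes to 1; slot 1 is free => place at 1.
197 hashes to 2; slot 2 is free => place at 2.
899 hashes to 2; 2 taken => place at 3.
304 hashes to 5; slot 5 is free => place at 5.
460 hashes to 5; 5 taken => place at 6.
421 hashes to 5; 5,6 taken => place at 7.
967 hashes to 5; 5,6,7 taken => place at 8.
265 hashes to 5; 5,6,7,8 taken => place at 9.
Table: [∅, 495, 197, 899, ∅, 304, 460, 421, 967, 265, ∅, ∅, ∅]

460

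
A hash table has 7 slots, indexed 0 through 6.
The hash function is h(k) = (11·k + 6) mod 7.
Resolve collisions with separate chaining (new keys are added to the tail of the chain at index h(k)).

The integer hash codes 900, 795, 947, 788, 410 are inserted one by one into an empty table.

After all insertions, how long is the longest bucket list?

4

900 → bucket 1
795 → bucket 1 (collision)
947 → bucket 0
788 → bucket 1 (collision)
410 → bucket 1 (collision)
Final buckets:
0: 947
1: 900 -> 795 -> 788 -> 410
2: .
3: .
4: .
5: .
6: .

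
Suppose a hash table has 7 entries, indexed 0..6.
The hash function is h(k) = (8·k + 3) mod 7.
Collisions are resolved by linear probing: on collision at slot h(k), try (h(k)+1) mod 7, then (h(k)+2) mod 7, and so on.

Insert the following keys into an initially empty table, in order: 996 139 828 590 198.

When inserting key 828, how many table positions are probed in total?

2

Insert 996: h=5, slot 5 empty → index 5.
Insert 139: h=2, slot 2 empty → index 2.
Insert 828: h=5, slot 5 occupied → index 6.
Insert 590: h=5, slots 5,6 occupied → index 0.
Insert 198: h=5, slots 5,6,0 occupied → index 1.
Table: [590, 198, 139, _, _, 996, 828]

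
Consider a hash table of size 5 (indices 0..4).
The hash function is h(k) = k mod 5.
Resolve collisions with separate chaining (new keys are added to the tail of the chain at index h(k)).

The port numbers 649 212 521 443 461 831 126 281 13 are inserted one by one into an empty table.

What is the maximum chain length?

5

649 → bucket 4
212 → bucket 2
521 → bucket 1
443 → bucket 3
461 → bucket 1 (collision)
831 → bucket 1 (collision)
126 → bucket 1 (collision)
281 → bucket 1 (collision)
13 → bucket 3 (collision)
Final buckets:
0: .
1: 521 -> 461 -> 831 -> 126 -> 281
2: 212
3: 443 -> 13
4: 649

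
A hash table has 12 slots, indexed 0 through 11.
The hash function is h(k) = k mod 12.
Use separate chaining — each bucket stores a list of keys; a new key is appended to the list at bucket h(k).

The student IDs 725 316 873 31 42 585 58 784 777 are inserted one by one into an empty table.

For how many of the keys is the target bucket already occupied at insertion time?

Insert 725: h=5, bucket 5 empty → new chain.
Insert 316: h=4, bucket 4 empty → new chain.
Insert 873: h=9, bucket 9 empty → new chain.
Insert 31: h=7, bucket 7 empty → new chain.
Insert 42: h=6, bucket 6 empty → new chain.
Insert 585: h=9, bucket 9 nonempty → append to chain.
Insert 58: h=10, bucket 10 empty → new chain.
Insert 784: h=4, bucket 4 nonempty → append to chain.
Insert 777: h=9, bucket 9 nonempty → append to chain.
Final buckets:
0: .
1: .
2: .
3: .
4: 316 -> 784
5: 725
6: 42
7: 31
8: .
9: 873 -> 585 -> 777
10: 58
11: .

3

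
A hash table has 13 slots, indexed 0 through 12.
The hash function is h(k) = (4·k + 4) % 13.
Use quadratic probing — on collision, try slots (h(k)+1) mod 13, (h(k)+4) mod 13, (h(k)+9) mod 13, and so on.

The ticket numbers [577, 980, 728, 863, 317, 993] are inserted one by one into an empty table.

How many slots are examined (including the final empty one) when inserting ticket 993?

5

Insert 577: h=11, slot 11 empty → index 11.
Insert 980: h=11, slot 11 occupied → index 12.
Insert 728: h=4, slot 4 empty → index 4.
Insert 863: h=11, slots 11,12 occupied → index 2.
Insert 317: h=11, slots 11,12,2 occupied → index 7.
Insert 993: h=11, slots 11,12,2,7 occupied → index 1.
Table: [., 993, 863, ., 728, ., ., 317, ., ., ., 577, 980]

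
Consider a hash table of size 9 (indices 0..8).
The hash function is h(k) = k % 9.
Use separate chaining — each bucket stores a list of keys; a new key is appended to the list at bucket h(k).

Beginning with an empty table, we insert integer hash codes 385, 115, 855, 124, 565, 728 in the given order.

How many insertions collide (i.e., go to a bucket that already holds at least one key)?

385 → bucket 7
115 → bucket 7 (collision)
855 → bucket 0
124 → bucket 7 (collision)
565 → bucket 7 (collision)
728 → bucket 8
Final buckets:
0: 855
1: —
2: —
3: —
4: —
5: —
6: —
7: 385 -> 115 -> 124 -> 565
8: 728

3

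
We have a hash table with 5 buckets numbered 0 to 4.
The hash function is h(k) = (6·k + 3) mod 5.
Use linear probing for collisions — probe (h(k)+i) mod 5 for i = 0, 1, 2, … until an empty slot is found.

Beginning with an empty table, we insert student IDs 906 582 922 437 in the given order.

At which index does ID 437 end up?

906: h=4 -> slot 4
582: h=0 -> slot 0
922: h=0, probe 0,1 -> slot 1
437: h=0, probe 0,1,2 -> slot 2
Table: [582, 922, 437, -, 906]

2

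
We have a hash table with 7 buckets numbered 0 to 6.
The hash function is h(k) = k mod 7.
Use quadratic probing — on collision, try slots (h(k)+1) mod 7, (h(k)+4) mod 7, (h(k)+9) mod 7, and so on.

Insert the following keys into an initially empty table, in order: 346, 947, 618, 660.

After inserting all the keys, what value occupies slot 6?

346 hashes to 3; slot 3 is free → place at 3.
947 hashes to 2; slot 2 is free → place at 2.
618 hashes to 2; 2,3 taken → place at 6.
660 hashes to 2; 2,3,6 taken → place at 4.
Table: [∅, ∅, 947, 346, 660, ∅, 618]

618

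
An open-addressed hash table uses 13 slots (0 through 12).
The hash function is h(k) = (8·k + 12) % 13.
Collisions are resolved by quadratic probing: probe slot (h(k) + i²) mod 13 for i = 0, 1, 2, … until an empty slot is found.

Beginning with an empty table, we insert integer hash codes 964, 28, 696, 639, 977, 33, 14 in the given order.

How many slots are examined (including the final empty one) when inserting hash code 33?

Insert 964: h=2, slot 2 empty -> index 2.
Insert 28: h=2, slot 2 occupied -> index 3.
Insert 696: h=3, slot 3 occupied -> index 4.
Insert 639: h=2, slots 2,3 occupied -> index 6.
Insert 977: h=2, slots 2,3,6 occupied -> index 11.
Insert 33: h=3, slots 3,4 occupied -> index 7.
Insert 14: h=7, slot 7 occupied -> index 8.
Table: [-, -, 964, 28, 696, -, 639, 33, 14, -, -, 977, -]

3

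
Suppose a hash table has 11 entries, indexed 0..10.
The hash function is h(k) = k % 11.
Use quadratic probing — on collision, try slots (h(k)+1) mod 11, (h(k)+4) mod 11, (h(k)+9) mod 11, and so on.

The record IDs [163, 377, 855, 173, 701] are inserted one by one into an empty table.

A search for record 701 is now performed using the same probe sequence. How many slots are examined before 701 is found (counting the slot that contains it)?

163 hashes to 9; slot 9 is free → place at 9.
377 hashes to 3; slot 3 is free → place at 3.
855 hashes to 8; slot 8 is free → place at 8.
173 hashes to 8; 8,9 taken → place at 1.
701 hashes to 8; 8,9,1 taken → place at 6.
Table: [—, 173, —, 377, —, —, 701, —, 855, 163, —]
Lookup 701: h=8, probe 8,9,1,6 → found at 6.

4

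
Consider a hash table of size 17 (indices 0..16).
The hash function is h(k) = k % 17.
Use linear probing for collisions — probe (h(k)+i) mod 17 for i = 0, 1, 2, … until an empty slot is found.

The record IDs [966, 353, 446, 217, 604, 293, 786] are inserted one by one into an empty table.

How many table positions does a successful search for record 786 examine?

966: h=14 -> slot 14
353: h=13 -> slot 13
446: h=4 -> slot 4
217: h=13, probe 13,14,15 -> slot 15
604: h=9 -> slot 9
293: h=4, probe 4,5 -> slot 5
786: h=4, probe 4,5,6 -> slot 6
Table: [-, -, -, -, 446, 293, 786, -, -, 604, -, -, -, 353, 966, 217, -]
Lookup 786: h=4, probe 4,5,6 → found at 6.

3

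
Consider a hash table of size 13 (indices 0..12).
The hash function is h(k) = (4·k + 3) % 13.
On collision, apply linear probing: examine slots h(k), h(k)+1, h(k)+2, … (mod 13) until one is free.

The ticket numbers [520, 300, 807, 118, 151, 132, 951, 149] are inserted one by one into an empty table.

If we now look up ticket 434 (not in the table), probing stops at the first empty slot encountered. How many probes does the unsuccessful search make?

520 hashes to 3; slot 3 is free → place at 3.
300 hashes to 7; slot 7 is free → place at 7.
807 hashes to 7; 7 taken → place at 8.
118 hashes to 7; 7,8 taken → place at 9.
151 hashes to 9; 9 taken → place at 10.
132 hashes to 11; slot 11 is free → place at 11.
951 hashes to 11; 11 taken → place at 12.
149 hashes to 1; slot 1 is free → place at 1.
Table: [—, 149, —, 520, —, —, —, 300, 807, 118, 151, 132, 951]
Lookup 434: h=10, probe 10,11,12,0 → slot 0 empty, not found.

4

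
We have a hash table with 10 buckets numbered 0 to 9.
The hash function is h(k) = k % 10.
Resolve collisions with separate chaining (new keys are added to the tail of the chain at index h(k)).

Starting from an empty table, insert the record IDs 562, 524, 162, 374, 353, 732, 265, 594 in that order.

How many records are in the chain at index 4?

562 -> bucket 2
524 -> bucket 4
162 -> bucket 2 (collision)
374 -> bucket 4 (collision)
353 -> bucket 3
732 -> bucket 2 (collision)
265 -> bucket 5
594 -> bucket 4 (collision)
Final buckets:
0: ∅
1: ∅
2: 562 -> 162 -> 732
3: 353
4: 524 -> 374 -> 594
5: 265
6: ∅
7: ∅
8: ∅
9: ∅

3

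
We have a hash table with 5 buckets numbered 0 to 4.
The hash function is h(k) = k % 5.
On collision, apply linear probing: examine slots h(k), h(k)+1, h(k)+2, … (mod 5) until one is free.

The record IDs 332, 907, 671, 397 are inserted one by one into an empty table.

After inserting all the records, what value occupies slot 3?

907

Insert 332: h=2, slot 2 empty -> index 2.
Insert 907: h=2, slot 2 occupied -> index 3.
Insert 671: h=1, slot 1 empty -> index 1.
Insert 397: h=2, slots 2,3 occupied -> index 4.
Table: [∅, 671, 332, 907, 397]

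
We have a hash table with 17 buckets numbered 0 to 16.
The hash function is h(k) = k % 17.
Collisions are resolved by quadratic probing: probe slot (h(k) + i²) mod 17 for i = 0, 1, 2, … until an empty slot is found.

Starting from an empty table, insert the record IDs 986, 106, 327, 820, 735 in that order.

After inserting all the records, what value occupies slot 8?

Insert 986: h=0, slot 0 empty → index 0.
Insert 106: h=4, slot 4 empty → index 4.
Insert 327: h=4, slot 4 occupied → index 5.
Insert 820: h=4, slots 4,5 occupied → index 8.
Insert 735: h=4, slots 4,5,8 occupied → index 13.
Table: [986, ∅, ∅, ∅, 106, 327, ∅, ∅, 820, ∅, ∅, ∅, ∅, 735, ∅, ∅, ∅]

820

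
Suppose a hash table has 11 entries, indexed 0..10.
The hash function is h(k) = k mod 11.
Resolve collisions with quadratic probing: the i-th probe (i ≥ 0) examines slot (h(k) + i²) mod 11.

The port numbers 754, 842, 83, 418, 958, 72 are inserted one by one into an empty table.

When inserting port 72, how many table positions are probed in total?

4

754 hashes to 6; slot 6 is free => place at 6.
842 hashes to 6; 6 taken => place at 7.
83 hashes to 6; 6,7 taken => place at 10.
418 hashes to 0; slot 0 is free => place at 0.
958 hashes to 1; slot 1 is free => place at 1.
72 hashes to 6; 6,7,10 taken => place at 4.
Table: [418, 958, ∅, ∅, 72, ∅, 754, 842, ∅, ∅, 83]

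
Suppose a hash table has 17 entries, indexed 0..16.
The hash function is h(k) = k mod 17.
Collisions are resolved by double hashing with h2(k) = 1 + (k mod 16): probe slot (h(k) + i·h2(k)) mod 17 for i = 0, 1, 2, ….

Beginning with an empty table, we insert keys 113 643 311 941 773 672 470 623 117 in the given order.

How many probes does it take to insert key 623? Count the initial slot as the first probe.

Insert 113: h=11, slot 11 empty → index 11.
Insert 643: h=14, slot 14 empty → index 14.
Insert 311: h=5, slot 5 empty → index 5.
Insert 941: h=6, slot 6 empty → index 6.
Insert 773: h=8, slot 8 empty → index 8.
Insert 672: h=9, slot 9 empty → index 9.
Insert 470: h=11, h2=7, slot 11 occupied → index 1.
Insert 623: h=11, h2=16, slot 11 occupied → index 10.
Insert 117: h=15, slot 15 empty → index 15.
Table: [-, 470, -, -, -, 311, 941, -, 773, 672, 623, 113, -, -, 643, 117, -]

2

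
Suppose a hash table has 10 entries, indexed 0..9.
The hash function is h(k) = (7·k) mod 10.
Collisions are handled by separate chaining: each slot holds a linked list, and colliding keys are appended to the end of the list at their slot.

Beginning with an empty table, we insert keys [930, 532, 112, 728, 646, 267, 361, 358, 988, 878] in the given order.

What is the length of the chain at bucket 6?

Insert 930: h=0, bucket 0 empty -> new chain.
Insert 532: h=4, bucket 4 empty -> new chain.
Insert 112: h=4, bucket 4 nonempty -> append to chain.
Insert 728: h=6, bucket 6 empty -> new chain.
Insert 646: h=2, bucket 2 empty -> new chain.
Insert 267: h=9, bucket 9 empty -> new chain.
Insert 361: h=7, bucket 7 empty -> new chain.
Insert 358: h=6, bucket 6 nonempty -> append to chain.
Insert 988: h=6, bucket 6 nonempty -> append to chain.
Insert 878: h=6, bucket 6 nonempty -> append to chain.
Final buckets:
0: 930
1: .
2: 646
3: .
4: 532 -> 112
5: .
6: 728 -> 358 -> 988 -> 878
7: 361
8: .
9: 267

4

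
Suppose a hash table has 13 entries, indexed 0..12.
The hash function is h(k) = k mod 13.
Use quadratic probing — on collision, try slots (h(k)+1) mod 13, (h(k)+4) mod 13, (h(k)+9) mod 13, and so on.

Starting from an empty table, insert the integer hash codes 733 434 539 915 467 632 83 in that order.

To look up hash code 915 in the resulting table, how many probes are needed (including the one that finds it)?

Insert 733: h=5, slot 5 empty -> index 5.
Insert 434: h=5, slot 5 occupied -> index 6.
Insert 539: h=6, slot 6 occupied -> index 7.
Insert 915: h=5, slots 5,6 occupied -> index 9.
Insert 467: h=12, slot 12 empty -> index 12.
Insert 632: h=8, slot 8 empty -> index 8.
Insert 83: h=5, slots 5,6,9 occupied -> index 1.
Table: [-, 83, -, -, -, 733, 434, 539, 632, 915, -, -, 467]
Lookup 915: h=5, probe 5,6,9 → found at 9.

3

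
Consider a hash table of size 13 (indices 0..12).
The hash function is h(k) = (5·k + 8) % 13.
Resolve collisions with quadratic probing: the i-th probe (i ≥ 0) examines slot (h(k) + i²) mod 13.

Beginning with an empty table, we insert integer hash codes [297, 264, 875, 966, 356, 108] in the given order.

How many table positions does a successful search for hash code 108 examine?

Insert 297: h=11, slot 11 empty -> index 11.
Insert 264: h=2, slot 2 empty -> index 2.
Insert 875: h=2, slot 2 occupied -> index 3.
Insert 966: h=2, slots 2,3 occupied -> index 6.
Insert 356: h=7, slot 7 empty -> index 7.
Insert 108: h=2, slots 2,3,6,11 occupied -> index 5.
Table: [—, —, 264, 875, —, 108, 966, 356, —, —, —, 297, —]
Lookup 108: h=2, probe 2,3,6,11,5 → found at 5.

5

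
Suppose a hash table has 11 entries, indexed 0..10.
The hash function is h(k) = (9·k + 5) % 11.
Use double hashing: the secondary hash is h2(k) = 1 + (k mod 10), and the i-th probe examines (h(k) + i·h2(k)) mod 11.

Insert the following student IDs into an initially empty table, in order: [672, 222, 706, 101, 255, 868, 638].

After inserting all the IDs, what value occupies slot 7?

255

Insert 672: h=3, slot 3 empty -> index 3.
Insert 222: h=1, slot 1 empty -> index 1.
Insert 706: h=1, h2=7, slot 1 occupied -> index 8.
Insert 101: h=1, h2=2, slots 1,3 occupied -> index 5.
Insert 255: h=1, h2=6, slot 1 occupied -> index 7.
Insert 868: h=7, h2=9, slots 7,5,3,1 occupied -> index 10.
Insert 638: h=5, h2=9, slots 5,3,1,10,8 occupied -> index 6.
Table: [—, 222, —, 672, —, 101, 638, 255, 706, —, 868]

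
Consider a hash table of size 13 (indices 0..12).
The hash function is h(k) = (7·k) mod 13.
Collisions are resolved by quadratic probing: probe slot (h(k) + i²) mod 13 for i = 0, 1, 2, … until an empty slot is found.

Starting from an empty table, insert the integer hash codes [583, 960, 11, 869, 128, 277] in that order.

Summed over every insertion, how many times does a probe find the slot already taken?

583: h=12 -> slot 12
960: h=12, probe 12,0 -> slot 0
11: h=12, probe 12,0,3 -> slot 3
869: h=12, probe 12,0,3,8 -> slot 8
128: h=12, probe 12,0,3,8,2 -> slot 2
277: h=2, probe 2,3,6 -> slot 6
Table: [960, —, 128, 11, —, —, 277, —, 869, —, —, —, 583]

12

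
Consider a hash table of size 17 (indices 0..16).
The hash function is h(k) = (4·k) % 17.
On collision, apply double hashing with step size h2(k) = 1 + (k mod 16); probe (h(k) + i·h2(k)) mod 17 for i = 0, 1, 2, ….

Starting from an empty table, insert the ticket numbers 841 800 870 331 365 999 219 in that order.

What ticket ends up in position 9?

365

841: h=15 → slot 15
800: h=4 → slot 4
870: h=12 → slot 12
331: h=15, h2=12, probe 15,10 → slot 10
365: h=15, h2=14, probe 15,12,9 → slot 9
999: h=1 → slot 1
219: h=9, h2=12, probe 9,4,16 → slot 16
Table: [—, 999, —, —, 800, —, —, —, —, 365, 331, —, 870, —, —, 841, 219]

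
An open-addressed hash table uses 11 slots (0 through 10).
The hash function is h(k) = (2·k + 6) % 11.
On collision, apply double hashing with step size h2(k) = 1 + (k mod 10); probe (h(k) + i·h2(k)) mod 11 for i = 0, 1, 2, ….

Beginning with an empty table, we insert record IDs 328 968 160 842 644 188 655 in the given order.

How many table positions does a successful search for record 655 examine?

4

Insert 328: h=2, slot 2 empty → index 2.
Insert 968: h=6, slot 6 empty → index 6.
Insert 160: h=7, slot 7 empty → index 7.
Insert 842: h=7, h2=3, slot 7 occupied → index 10.
Insert 644: h=7, h2=5, slot 7 occupied → index 1.
Insert 188: h=8, slot 8 empty → index 8.
Insert 655: h=7, h2=6, slots 7,2,8 occupied → index 3.
Table: [., 644, 328, 655, ., ., 968, 160, 188, ., 842]
Lookup 655: h=7, h2=6, probe 7,2,8,3 → found at 3.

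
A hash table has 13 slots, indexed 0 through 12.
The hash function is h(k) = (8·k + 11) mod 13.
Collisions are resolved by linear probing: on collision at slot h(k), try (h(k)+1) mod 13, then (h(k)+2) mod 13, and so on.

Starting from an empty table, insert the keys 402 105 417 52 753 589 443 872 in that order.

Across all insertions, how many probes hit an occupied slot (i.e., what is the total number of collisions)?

402 hashes to 3; slot 3 is free → place at 3.
105 hashes to 6; slot 6 is free → place at 6.
417 hashes to 6; 6 taken → place at 7.
52 hashes to 11; slot 11 is free → place at 11.
753 hashes to 3; 3 taken → place at 4.
589 hashes to 4; 4 taken → place at 5.
443 hashes to 6; 6,7 taken → place at 8.
872 hashes to 6; 6,7,8 taken → place at 9.
Table: [-, -, -, 402, 753, 589, 105, 417, 443, 872, -, 52, -]

8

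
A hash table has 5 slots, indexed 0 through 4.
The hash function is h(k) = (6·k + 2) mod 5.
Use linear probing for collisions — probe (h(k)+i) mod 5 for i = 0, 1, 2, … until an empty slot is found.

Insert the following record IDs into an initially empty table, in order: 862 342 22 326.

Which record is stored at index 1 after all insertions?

862 hashes to 4; slot 4 is free → place at 4.
342 hashes to 4; 4 taken → place at 0.
22 hashes to 4; 4,0 taken → place at 1.
326 hashes to 3; slot 3 is free → place at 3.
Table: [342, 22, ., 326, 862]

22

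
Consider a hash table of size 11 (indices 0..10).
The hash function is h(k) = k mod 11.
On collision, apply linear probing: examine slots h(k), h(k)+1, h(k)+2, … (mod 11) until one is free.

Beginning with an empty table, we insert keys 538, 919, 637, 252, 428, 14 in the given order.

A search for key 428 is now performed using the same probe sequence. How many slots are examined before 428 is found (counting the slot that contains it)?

4

538: h=10 => slot 10
919: h=6 => slot 6
637: h=10, probe 10,0 => slot 0
252: h=10, probe 10,0,1 => slot 1
428: h=10, probe 10,0,1,2 => slot 2
14: h=3 => slot 3
Table: [637, 252, 428, 14, ., ., 919, ., ., ., 538]
Lookup 428: h=10, probe 10,0,1,2 → found at 2.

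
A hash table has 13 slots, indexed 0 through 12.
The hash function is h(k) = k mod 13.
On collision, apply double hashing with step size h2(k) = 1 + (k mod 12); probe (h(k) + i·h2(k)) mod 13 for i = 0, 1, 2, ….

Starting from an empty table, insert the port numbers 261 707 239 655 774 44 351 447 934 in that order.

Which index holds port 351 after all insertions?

8

261 hashes to 1; slot 1 is free => place at 1.
707 hashes to 5; slot 5 is free => place at 5.
239 hashes to 5, h2=12; 5 taken => place at 4.
655 hashes to 5, h2=8; 5 taken => place at 0.
774 hashes to 7; slot 7 is free => place at 7.
44 hashes to 5, h2=9; 5,1 taken => place at 10.
351 hashes to 0, h2=4; 0,4 taken => place at 8.
447 hashes to 5, h2=4; 5 taken => place at 9.
934 hashes to 11; slot 11 is free => place at 11.
Table: [655, 261, ., ., 239, 707, ., 774, 351, 447, 44, 934, .]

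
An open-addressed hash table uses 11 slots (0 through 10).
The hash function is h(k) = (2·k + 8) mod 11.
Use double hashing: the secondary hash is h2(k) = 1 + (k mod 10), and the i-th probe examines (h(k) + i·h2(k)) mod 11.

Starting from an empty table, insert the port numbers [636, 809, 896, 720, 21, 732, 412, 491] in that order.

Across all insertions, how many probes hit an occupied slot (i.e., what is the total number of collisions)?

Insert 636: h=4, slot 4 empty → index 4.
Insert 809: h=9, slot 9 empty → index 9.
Insert 896: h=7, slot 7 empty → index 7.
Insert 720: h=7, h2=1, slot 7 occupied → index 8.
Insert 21: h=6, slot 6 empty → index 6.
Insert 732: h=9, h2=3, slot 9 occupied → index 1.
Insert 412: h=7, h2=3, slot 7 occupied → index 10.
Insert 491: h=0, slot 0 empty → index 0.
Table: [491, 732, -, -, 636, -, 21, 896, 720, 809, 412]

3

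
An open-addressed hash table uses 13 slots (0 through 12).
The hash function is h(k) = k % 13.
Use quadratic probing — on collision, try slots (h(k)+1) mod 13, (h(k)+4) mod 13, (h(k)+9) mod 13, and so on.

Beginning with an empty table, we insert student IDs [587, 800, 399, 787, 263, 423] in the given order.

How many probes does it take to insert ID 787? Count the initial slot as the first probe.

Insert 587: h=2, slot 2 empty -> index 2.
Insert 800: h=7, slot 7 empty -> index 7.
Insert 399: h=9, slot 9 empty -> index 9.
Insert 787: h=7, slot 7 occupied -> index 8.
Insert 263: h=3, slot 3 empty -> index 3.
Insert 423: h=7, slots 7,8 occupied -> index 11.
Table: [_, _, 587, 263, _, _, _, 800, 787, 399, _, 423, _]

2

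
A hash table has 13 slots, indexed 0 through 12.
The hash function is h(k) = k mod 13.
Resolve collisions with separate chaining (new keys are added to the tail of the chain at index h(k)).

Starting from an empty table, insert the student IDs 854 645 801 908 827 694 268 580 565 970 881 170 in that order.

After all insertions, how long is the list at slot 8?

6

854 → bucket 9
645 → bucket 8
801 → bucket 8 (collision)
908 → bucket 11
827 → bucket 8 (collision)
694 → bucket 5
268 → bucket 8 (collision)
580 → bucket 8 (collision)
565 → bucket 6
970 → bucket 8 (collision)
881 → bucket 10
170 → bucket 1
Final buckets:
0: ∅
1: 170
2: ∅
3: ∅
4: ∅
5: 694
6: 565
7: ∅
8: 645 -> 801 -> 827 -> 268 -> 580 -> 970
9: 854
10: 881
11: 908
12: ∅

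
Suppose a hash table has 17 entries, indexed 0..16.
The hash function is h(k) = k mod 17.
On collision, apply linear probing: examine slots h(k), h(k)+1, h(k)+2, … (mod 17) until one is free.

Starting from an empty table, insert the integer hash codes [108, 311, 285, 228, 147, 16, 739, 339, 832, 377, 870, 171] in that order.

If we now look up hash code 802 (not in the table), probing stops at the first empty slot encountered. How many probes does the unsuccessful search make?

7

108: h=6 => slot 6
311: h=5 => slot 5
285: h=13 => slot 13
228: h=7 => slot 7
147: h=11 => slot 11
16: h=16 => slot 16
739: h=8 => slot 8
339: h=16, probe 16,0 => slot 0
832: h=16, probe 16,0,1 => slot 1
377: h=3 => slot 3
870: h=3, probe 3,4 => slot 4
171: h=1, probe 1,2 => slot 2
Table: [339, 832, 171, 377, 870, 311, 108, 228, 739, -, -, 147, -, 285, -, -, 16]
Lookup 802: h=3, probe 3,4,5,6,7,8,9 → slot 9 empty, not found.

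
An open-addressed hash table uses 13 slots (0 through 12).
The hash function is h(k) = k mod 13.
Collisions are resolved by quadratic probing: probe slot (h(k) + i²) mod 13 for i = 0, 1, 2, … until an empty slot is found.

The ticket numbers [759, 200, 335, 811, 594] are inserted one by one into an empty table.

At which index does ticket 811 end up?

9

Insert 759: h=5, slot 5 empty -> index 5.
Insert 200: h=5, slot 5 occupied -> index 6.
Insert 335: h=10, slot 10 empty -> index 10.
Insert 811: h=5, slots 5,6 occupied -> index 9.
Insert 594: h=9, slots 9,10 occupied -> index 0.
Table: [594, -, -, -, -, 759, 200, -, -, 811, 335, -, -]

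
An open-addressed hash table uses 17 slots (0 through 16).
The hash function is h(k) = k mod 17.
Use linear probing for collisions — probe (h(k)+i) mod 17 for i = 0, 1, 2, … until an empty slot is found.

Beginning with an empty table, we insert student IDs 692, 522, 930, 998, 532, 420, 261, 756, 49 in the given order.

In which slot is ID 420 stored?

692: h=12 -> slot 12
522: h=12, probe 12,13 -> slot 13
930: h=12, probe 12,13,14 -> slot 14
998: h=12, probe 12,13,14,15 -> slot 15
532: h=5 -> slot 5
420: h=12, probe 12,13,14,15,16 -> slot 16
261: h=6 -> slot 6
756: h=8 -> slot 8
49: h=15, probe 15,16,0 -> slot 0
Table: [49, ∅, ∅, ∅, ∅, 532, 261, ∅, 756, ∅, ∅, ∅, 692, 522, 930, 998, 420]

16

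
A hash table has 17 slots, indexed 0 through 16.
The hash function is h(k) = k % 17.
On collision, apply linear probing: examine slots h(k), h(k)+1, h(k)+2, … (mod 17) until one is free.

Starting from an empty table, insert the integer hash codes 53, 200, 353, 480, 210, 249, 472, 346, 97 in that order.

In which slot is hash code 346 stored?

7

53 hashes to 2; slot 2 is free => place at 2.
200 hashes to 13; slot 13 is free => place at 13.
353 hashes to 13; 13 taken => place at 14.
480 hashes to 4; slot 4 is free => place at 4.
210 hashes to 6; slot 6 is free => place at 6.
249 hashes to 11; slot 11 is free => place at 11.
472 hashes to 13; 13,14 taken => place at 15.
346 hashes to 6; 6 taken => place at 7.
97 hashes to 12; slot 12 is free => place at 12.
Table: [-, -, 53, -, 480, -, 210, 346, -, -, -, 249, 97, 200, 353, 472, -]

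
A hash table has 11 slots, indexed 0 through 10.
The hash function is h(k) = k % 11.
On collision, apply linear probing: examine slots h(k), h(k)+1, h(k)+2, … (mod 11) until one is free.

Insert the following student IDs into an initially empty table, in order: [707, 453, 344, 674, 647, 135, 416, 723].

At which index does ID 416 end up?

10

707 hashes to 3; slot 3 is free -> place at 3.
453 hashes to 2; slot 2 is free -> place at 2.
344 hashes to 3; 3 taken -> place at 4.
674 hashes to 3; 3,4 taken -> place at 5.
647 hashes to 9; slot 9 is free -> place at 9.
135 hashes to 3; 3,4,5 taken -> place at 6.
416 hashes to 9; 9 taken -> place at 10.
723 hashes to 8; slot 8 is free -> place at 8.
Table: [., ., 453, 707, 344, 674, 135, ., 723, 647, 416]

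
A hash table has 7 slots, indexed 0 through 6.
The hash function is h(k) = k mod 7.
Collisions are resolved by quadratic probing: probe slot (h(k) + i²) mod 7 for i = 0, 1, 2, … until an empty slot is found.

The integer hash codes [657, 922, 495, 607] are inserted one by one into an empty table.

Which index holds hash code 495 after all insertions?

2

Insert 657: h=6, slot 6 empty => index 6.
Insert 922: h=5, slot 5 empty => index 5.
Insert 495: h=5, slots 5,6 occupied => index 2.
Insert 607: h=5, slots 5,6,2 occupied => index 0.
Table: [607, ∅, 495, ∅, ∅, 922, 657]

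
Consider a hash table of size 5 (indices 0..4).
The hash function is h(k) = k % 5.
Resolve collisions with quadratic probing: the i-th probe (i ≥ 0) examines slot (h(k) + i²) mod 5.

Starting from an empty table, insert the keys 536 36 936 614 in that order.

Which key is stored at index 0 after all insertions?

536: h=1 → slot 1
36: h=1, probe 1,2 → slot 2
936: h=1, probe 1,2,0 → slot 0
614: h=4 → slot 4
Table: [936, 536, 36, —, 614]

936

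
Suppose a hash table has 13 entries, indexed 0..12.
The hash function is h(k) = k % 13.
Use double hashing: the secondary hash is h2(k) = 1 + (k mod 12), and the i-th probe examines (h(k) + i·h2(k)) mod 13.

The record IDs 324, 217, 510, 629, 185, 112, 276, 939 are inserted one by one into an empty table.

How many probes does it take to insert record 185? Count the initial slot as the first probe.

324 hashes to 12; slot 12 is free -> place at 12.
217 hashes to 9; slot 9 is free -> place at 9.
510 hashes to 3; slot 3 is free -> place at 3.
629 hashes to 5; slot 5 is free -> place at 5.
185 hashes to 3, h2=6; 3,9 taken -> place at 2.
112 hashes to 8; slot 8 is free -> place at 8.
276 hashes to 3, h2=1; 3 taken -> place at 4.
939 hashes to 3, h2=4; 3 taken -> place at 7.
Table: [-, -, 185, 510, 276, 629, -, 939, 112, 217, -, -, 324]

3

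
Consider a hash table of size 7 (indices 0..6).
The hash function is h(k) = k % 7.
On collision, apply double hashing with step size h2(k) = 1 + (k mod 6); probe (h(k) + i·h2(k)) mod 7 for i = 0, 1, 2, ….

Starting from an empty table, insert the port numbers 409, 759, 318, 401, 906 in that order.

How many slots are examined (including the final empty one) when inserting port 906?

409: h=3 → slot 3
759: h=3, h2=4, probe 3,0 → slot 0
318: h=3, h2=1, probe 3,4 → slot 4
401: h=2 → slot 2
906: h=3, h2=1, probe 3,4,5 → slot 5
Table: [759, ., 401, 409, 318, 906, .]

3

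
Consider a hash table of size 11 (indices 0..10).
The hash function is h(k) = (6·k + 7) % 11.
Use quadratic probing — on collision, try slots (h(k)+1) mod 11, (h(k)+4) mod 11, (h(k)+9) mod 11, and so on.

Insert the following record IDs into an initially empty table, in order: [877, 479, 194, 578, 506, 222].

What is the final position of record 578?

3

877: h=0 → slot 0
479: h=10 → slot 10
194: h=5 → slot 5
578: h=10, probe 10,0,3 → slot 3
506: h=7 → slot 7
222: h=8 → slot 8
Table: [877, _, _, 578, _, 194, _, 506, 222, _, 479]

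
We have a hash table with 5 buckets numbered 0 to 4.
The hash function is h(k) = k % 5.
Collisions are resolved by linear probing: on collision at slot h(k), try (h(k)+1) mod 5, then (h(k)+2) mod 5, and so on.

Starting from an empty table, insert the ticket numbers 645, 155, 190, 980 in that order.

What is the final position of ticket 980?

3

645: h=0 -> slot 0
155: h=0, probe 0,1 -> slot 1
190: h=0, probe 0,1,2 -> slot 2
980: h=0, probe 0,1,2,3 -> slot 3
Table: [645, 155, 190, 980, —]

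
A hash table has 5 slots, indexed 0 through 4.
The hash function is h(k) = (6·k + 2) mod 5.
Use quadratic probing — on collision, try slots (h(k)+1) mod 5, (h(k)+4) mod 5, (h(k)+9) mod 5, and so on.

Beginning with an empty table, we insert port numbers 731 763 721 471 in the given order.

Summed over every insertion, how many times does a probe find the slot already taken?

3

Insert 731: h=3, slot 3 empty -> index 3.
Insert 763: h=0, slot 0 empty -> index 0.
Insert 721: h=3, slot 3 occupied -> index 4.
Insert 471: h=3, slots 3,4 occupied -> index 2.
Table: [763, ., 471, 731, 721]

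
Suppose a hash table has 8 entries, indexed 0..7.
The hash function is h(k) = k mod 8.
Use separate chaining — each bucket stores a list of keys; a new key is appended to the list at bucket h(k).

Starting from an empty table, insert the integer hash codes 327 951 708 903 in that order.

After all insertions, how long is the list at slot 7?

327 -> bucket 7
951 -> bucket 7 (collision)
708 -> bucket 4
903 -> bucket 7 (collision)
Final buckets:
0: -
1: -
2: -
3: -
4: 708
5: -
6: -
7: 327 -> 951 -> 903

3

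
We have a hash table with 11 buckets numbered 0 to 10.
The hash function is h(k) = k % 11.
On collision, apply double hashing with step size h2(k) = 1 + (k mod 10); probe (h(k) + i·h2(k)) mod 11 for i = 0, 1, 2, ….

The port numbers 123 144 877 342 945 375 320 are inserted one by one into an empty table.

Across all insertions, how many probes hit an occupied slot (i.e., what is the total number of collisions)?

123: h=2 => slot 2
144: h=1 => slot 1
877: h=8 => slot 8
342: h=1, h2=3, probe 1,4 => slot 4
945: h=10 => slot 10
375: h=1, h2=6, probe 1,7 => slot 7
320: h=1, h2=1, probe 1,2,3 => slot 3
Table: [—, 144, 123, 320, 342, —, —, 375, 877, —, 945]

4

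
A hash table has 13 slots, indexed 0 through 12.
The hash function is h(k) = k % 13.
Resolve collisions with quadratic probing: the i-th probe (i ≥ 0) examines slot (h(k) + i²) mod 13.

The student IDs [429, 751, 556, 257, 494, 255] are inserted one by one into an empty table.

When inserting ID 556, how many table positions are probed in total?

429: h=0 -> slot 0
751: h=10 -> slot 10
556: h=10, probe 10,11 -> slot 11
257: h=10, probe 10,11,1 -> slot 1
494: h=0, probe 0,1,4 -> slot 4
255: h=8 -> slot 8
Table: [429, 257, ., ., 494, ., ., ., 255, ., 751, 556, .]

2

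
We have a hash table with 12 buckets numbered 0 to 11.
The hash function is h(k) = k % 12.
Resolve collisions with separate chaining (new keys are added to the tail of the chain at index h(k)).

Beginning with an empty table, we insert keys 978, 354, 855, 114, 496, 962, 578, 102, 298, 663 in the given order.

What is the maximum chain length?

Insert 978: h=6, bucket 6 empty -> new chain.
Insert 354: h=6, bucket 6 nonempty -> append to chain.
Insert 855: h=3, bucket 3 empty -> new chain.
Insert 114: h=6, bucket 6 nonempty -> append to chain.
Insert 496: h=4, bucket 4 empty -> new chain.
Insert 962: h=2, bucket 2 empty -> new chain.
Insert 578: h=2, bucket 2 nonempty -> append to chain.
Insert 102: h=6, bucket 6 nonempty -> append to chain.
Insert 298: h=10, bucket 10 empty -> new chain.
Insert 663: h=3, bucket 3 nonempty -> append to chain.
Final buckets:
0: .
1: .
2: 962 -> 578
3: 855 -> 663
4: 496
5: .
6: 978 -> 354 -> 114 -> 102
7: .
8: .
9: .
10: 298
11: .

4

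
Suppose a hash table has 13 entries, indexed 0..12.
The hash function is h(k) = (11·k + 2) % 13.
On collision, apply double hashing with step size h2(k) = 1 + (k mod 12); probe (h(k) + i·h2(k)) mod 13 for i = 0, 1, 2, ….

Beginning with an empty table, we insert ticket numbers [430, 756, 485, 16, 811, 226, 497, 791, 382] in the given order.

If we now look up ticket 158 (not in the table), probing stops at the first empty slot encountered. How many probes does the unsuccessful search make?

3

430: h=0 => slot 0
756: h=11 => slot 11
485: h=7 => slot 7
16: h=9 => slot 9
811: h=5 => slot 5
226: h=5, h2=11, probe 5,3 => slot 3
497: h=9, h2=6, probe 9,2 => slot 2
791: h=6 => slot 6
382: h=5, h2=11, probe 5,3,1 => slot 1
Table: [430, 382, 497, 226, —, 811, 791, 485, —, 16, —, 756, —]
Lookup 158: h=11, h2=3, probe 11,1,4 → slot 4 empty, not found.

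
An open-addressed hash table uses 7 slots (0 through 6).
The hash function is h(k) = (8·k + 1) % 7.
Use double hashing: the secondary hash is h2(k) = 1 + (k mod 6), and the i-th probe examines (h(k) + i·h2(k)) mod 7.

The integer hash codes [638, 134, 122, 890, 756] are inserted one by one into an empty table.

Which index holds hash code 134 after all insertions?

Insert 638: h=2, slot 2 empty -> index 2.
Insert 134: h=2, h2=3, slot 2 occupied -> index 5.
Insert 122: h=4, slot 4 empty -> index 4.
Insert 890: h=2, h2=3, slots 2,5 occupied -> index 1.
Insert 756: h=1, h2=1, slots 1,2 occupied -> index 3.
Table: [_, 890, 638, 756, 122, 134, _]

5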